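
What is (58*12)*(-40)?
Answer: -27840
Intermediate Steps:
(58*12)*(-40) = 696*(-40) = -27840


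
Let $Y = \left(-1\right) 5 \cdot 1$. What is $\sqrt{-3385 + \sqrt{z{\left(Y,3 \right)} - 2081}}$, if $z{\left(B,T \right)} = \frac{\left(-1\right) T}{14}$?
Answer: $\frac{\sqrt{-663460 + 14 i \sqrt{407918}}}{14} \approx 0.39205 + 58.182 i$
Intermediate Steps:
$Y = -5$ ($Y = \left(-5\right) 1 = -5$)
$z{\left(B,T \right)} = - \frac{T}{14}$ ($z{\left(B,T \right)} = - T \frac{1}{14} = - \frac{T}{14}$)
$\sqrt{-3385 + \sqrt{z{\left(Y,3 \right)} - 2081}} = \sqrt{-3385 + \sqrt{\left(- \frac{1}{14}\right) 3 - 2081}} = \sqrt{-3385 + \sqrt{- \frac{3}{14} - 2081}} = \sqrt{-3385 + \sqrt{- \frac{29137}{14}}} = \sqrt{-3385 + \frac{i \sqrt{407918}}{14}}$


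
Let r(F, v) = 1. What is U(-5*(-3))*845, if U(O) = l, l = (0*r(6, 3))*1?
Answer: 0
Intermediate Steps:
l = 0 (l = (0*1)*1 = 0*1 = 0)
U(O) = 0
U(-5*(-3))*845 = 0*845 = 0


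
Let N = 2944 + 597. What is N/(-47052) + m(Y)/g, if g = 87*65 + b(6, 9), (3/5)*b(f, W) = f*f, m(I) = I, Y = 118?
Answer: -543877/9959340 ≈ -0.054610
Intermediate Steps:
b(f, W) = 5*f**2/3 (b(f, W) = 5*(f*f)/3 = 5*f**2/3)
g = 5715 (g = 87*65 + (5/3)*6**2 = 5655 + (5/3)*36 = 5655 + 60 = 5715)
N = 3541
N/(-47052) + m(Y)/g = 3541/(-47052) + 118/5715 = 3541*(-1/47052) + 118*(1/5715) = -3541/47052 + 118/5715 = -543877/9959340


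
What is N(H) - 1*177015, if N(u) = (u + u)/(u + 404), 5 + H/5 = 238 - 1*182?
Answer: -116652375/659 ≈ -1.7701e+5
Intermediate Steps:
H = 255 (H = -25 + 5*(238 - 1*182) = -25 + 5*(238 - 182) = -25 + 5*56 = -25 + 280 = 255)
N(u) = 2*u/(404 + u) (N(u) = (2*u)/(404 + u) = 2*u/(404 + u))
N(H) - 1*177015 = 2*255/(404 + 255) - 1*177015 = 2*255/659 - 177015 = 2*255*(1/659) - 177015 = 510/659 - 177015 = -116652375/659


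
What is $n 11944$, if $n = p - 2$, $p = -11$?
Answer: $-155272$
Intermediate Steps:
$n = -13$ ($n = -11 - 2 = -13$)
$n 11944 = \left(-13\right) 11944 = -155272$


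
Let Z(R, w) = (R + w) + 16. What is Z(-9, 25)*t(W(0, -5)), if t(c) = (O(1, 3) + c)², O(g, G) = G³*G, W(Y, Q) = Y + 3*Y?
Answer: 209952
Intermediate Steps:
W(Y, Q) = 4*Y
Z(R, w) = 16 + R + w
O(g, G) = G⁴
t(c) = (81 + c)² (t(c) = (3⁴ + c)² = (81 + c)²)
Z(-9, 25)*t(W(0, -5)) = (16 - 9 + 25)*(81 + 4*0)² = 32*(81 + 0)² = 32*81² = 32*6561 = 209952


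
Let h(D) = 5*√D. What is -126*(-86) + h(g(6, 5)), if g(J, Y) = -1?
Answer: 10836 + 5*I ≈ 10836.0 + 5.0*I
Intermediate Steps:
-126*(-86) + h(g(6, 5)) = -126*(-86) + 5*√(-1) = 10836 + 5*I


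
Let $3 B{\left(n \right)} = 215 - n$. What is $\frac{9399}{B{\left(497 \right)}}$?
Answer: $- \frac{9399}{94} \approx -99.989$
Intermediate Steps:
$B{\left(n \right)} = \frac{215}{3} - \frac{n}{3}$ ($B{\left(n \right)} = \frac{215 - n}{3} = \frac{215}{3} - \frac{n}{3}$)
$\frac{9399}{B{\left(497 \right)}} = \frac{9399}{\frac{215}{3} - \frac{497}{3}} = \frac{9399}{-94} = 9399 \left(- \frac{1}{94}\right) = - \frac{9399}{94}$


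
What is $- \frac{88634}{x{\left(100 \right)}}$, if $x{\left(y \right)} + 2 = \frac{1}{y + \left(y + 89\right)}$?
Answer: $\frac{25615226}{577} \approx 44394.0$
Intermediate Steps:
$x{\left(y \right)} = -2 + \frac{1}{89 + 2 y}$ ($x{\left(y \right)} = -2 + \frac{1}{y + \left(y + 89\right)} = -2 + \frac{1}{y + \left(89 + y\right)} = -2 + \frac{1}{89 + 2 y}$)
$- \frac{88634}{x{\left(100 \right)}} = - \frac{88634}{\frac{1}{89 + 2 \cdot 100} \left(-177 - 400\right)} = - \frac{88634}{\frac{1}{89 + 200} \left(-177 - 400\right)} = - \frac{88634}{\frac{1}{289} \left(-577\right)} = - \frac{88634}{- \frac{577}{289}} = \left(-88634\right) \left(- \frac{289}{577}\right) = \frac{25615226}{577}$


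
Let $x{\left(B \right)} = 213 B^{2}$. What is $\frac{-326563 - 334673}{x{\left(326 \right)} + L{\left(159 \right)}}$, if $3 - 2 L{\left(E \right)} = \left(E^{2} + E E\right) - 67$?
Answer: $- \frac{330618}{11305771} \approx -0.029243$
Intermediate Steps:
$L{\left(E \right)} = 35 - E^{2}$ ($L{\left(E \right)} = \frac{3}{2} - \frac{\left(E^{2} + E E\right) - 67}{2} = \frac{3}{2} - \frac{\left(E^{2} + E^{2}\right) - 67}{2} = \frac{3}{2} - \frac{2 E^{2} - 67}{2} = \frac{3}{2} - \frac{-67 + 2 E^{2}}{2} = \frac{3}{2} - \left(- \frac{67}{2} + E^{2}\right) = 35 - E^{2}$)
$\frac{-326563 - 334673}{x{\left(326 \right)} + L{\left(159 \right)}} = \frac{-326563 - 334673}{213 \cdot 326^{2} + \left(35 - 159^{2}\right)} = - \frac{661236}{213 \cdot 106276 + \left(35 - 25281\right)} = - \frac{661236}{22636788 + \left(35 - 25281\right)} = - \frac{661236}{22636788 - 25246} = - \frac{661236}{22611542} = \left(-661236\right) \frac{1}{22611542} = - \frac{330618}{11305771}$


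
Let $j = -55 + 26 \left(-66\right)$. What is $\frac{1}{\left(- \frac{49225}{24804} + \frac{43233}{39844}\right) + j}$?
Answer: $- \frac{61768161}{109446973729} \approx -0.00056437$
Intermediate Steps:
$j = -1771$ ($j = -55 - 1716 = -1771$)
$\frac{1}{\left(- \frac{49225}{24804} + \frac{43233}{39844}\right) + j} = \frac{1}{\left(- \frac{49225}{24804} + \frac{43233}{39844}\right) - 1771} = \frac{1}{- \frac{55560598}{61768161} - 1771} = \frac{1}{- \frac{109446973729}{61768161}} = - \frac{61768161}{109446973729}$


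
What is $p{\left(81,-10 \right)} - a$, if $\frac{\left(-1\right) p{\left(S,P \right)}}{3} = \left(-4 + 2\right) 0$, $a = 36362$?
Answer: $-36362$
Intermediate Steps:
$p{\left(S,P \right)} = 0$ ($p{\left(S,P \right)} = - 3 \left(-4 + 2\right) 0 = - 3 \left(\left(-2\right) 0\right) = \left(-3\right) 0 = 0$)
$p{\left(81,-10 \right)} - a = 0 - 36362 = -36362$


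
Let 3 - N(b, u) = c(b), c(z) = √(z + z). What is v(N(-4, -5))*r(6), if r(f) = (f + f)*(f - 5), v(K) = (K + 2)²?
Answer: 204 - 240*I*√2 ≈ 204.0 - 339.41*I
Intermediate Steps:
c(z) = √2*√z (c(z) = √(2*z) = √2*√z)
N(b, u) = 3 - √2*√b
v(K) = (2 + K)²
r(f) = 2*f*(-5 + f) (r(f) = (2*f)*(-5 + f) = 2*f*(-5 + f))
v(N(-4, -5))*r(6) = (2 + (3 - √2*√(-4)))²*(2*6*(-5 + 6)) = (2 + (3 - √2*2*I))²*(2*6*1) = (2 + (3 - 2*I*√2))²*12 = (5 - 2*I*√2)²*12 = 12*(5 - 2*I*√2)²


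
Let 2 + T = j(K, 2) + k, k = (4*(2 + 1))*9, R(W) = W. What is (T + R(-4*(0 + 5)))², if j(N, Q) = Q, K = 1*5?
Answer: 7744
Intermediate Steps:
k = 108 (k = (4*3)*9 = 12*9 = 108)
K = 5
T = 108 (T = -2 + (2 + 108) = -2 + 110 = 108)
(T + R(-4*(0 + 5)))² = (108 - 4*(0 + 5))² = (108 - 4*5)² = (108 - 20)² = 88² = 7744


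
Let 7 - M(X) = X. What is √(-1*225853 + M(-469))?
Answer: I*√225377 ≈ 474.74*I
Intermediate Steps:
M(X) = 7 - X
√(-1*225853 + M(-469)) = √(-1*225853 + (7 - 1*(-469))) = √(-225853 + (7 + 469)) = √(-225853 + 476) = √(-225377) = I*√225377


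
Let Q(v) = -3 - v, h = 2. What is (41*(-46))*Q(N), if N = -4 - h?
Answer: -5658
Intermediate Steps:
N = -6 (N = -4 - 1*2 = -4 - 2 = -6)
(41*(-46))*Q(N) = (41*(-46))*(-3 - 1*(-6)) = -1886*(-3 + 6) = -1886*3 = -5658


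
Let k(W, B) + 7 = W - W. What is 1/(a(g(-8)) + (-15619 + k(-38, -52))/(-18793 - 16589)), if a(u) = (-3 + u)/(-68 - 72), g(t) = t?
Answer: 2476740/1288421 ≈ 1.9223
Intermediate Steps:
k(W, B) = -7 (k(W, B) = -7 + (W - W) = -7 + 0 = -7)
a(u) = 3/140 - u/140 (a(u) = (-3 + u)/(-140) = (-3 + u)*(-1/140) = 3/140 - u/140)
1/(a(g(-8)) + (-15619 + k(-38, -52))/(-18793 - 16589)) = 1/((3/140 - 1/140*(-8)) + (-15619 - 7)/(-18793 - 16589)) = 1/((3/140 + 2/35) - 15626/(-35382)) = 1/(11/140 - 15626*(-1/35382)) = 1/(11/140 + 7813/17691) = 1/(1288421/2476740) = 2476740/1288421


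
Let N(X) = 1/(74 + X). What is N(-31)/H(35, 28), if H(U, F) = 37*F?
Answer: 1/44548 ≈ 2.2448e-5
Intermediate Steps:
N(-31)/H(35, 28) = 1/((74 - 31)*((37*28))) = 1/(43*1036) = (1/43)*(1/1036) = 1/44548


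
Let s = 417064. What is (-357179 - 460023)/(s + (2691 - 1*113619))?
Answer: -408601/153068 ≈ -2.6694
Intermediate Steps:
(-357179 - 460023)/(s + (2691 - 1*113619)) = (-357179 - 460023)/(417064 + (2691 - 1*113619)) = -817202/(417064 + (2691 - 113619)) = -817202/(417064 - 110928) = -817202/306136 = -817202*1/306136 = -408601/153068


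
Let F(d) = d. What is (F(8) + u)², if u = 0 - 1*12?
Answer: 16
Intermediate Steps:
u = -12 (u = 0 - 12 = -12)
(F(8) + u)² = (8 - 12)² = (-4)² = 16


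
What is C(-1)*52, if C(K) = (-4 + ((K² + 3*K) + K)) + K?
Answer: -416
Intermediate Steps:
C(K) = -4 + K² + 5*K (C(K) = (-4 + (K² + 4*K)) + K = (-4 + K² + 4*K) + K = -4 + K² + 5*K)
C(-1)*52 = (-4 + (-1)² + 5*(-1))*52 = (-4 + 1 - 5)*52 = -8*52 = -416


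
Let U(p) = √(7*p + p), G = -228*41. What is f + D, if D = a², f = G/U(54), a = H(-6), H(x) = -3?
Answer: 9 - 779*√3/3 ≈ -440.76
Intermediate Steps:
G = -9348
U(p) = 2*√2*√p (U(p) = √(8*p) = 2*√2*√p)
a = -3
f = -779*√3/3 (f = -9348*√3/36 = -779*√3/3 ≈ -449.76)
D = 9 (D = (-3)² = 9)
f + D = -779*√3/3 + 9 = 9 - 779*√3/3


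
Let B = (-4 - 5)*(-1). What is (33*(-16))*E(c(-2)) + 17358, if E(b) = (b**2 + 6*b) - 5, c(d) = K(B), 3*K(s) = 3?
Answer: 16302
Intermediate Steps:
B = 9 (B = -9*(-1) = 9)
K(s) = 1 (K(s) = (1/3)*3 = 1)
c(d) = 1
E(b) = -5 + b**2 + 6*b
(33*(-16))*E(c(-2)) + 17358 = (33*(-16))*(-5 + 1**2 + 6*1) + 17358 = -528*(-5 + 1 + 6) + 17358 = -528*2 + 17358 = -1056 + 17358 = 16302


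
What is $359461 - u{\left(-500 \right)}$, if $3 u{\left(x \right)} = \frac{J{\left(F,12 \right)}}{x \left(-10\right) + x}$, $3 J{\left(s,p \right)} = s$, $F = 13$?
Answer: $\frac{14558170487}{40500} \approx 3.5946 \cdot 10^{5}$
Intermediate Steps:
$J{\left(s,p \right)} = \frac{s}{3}$
$u{\left(x \right)} = - \frac{13}{81 x}$ ($u{\left(x \right)} = \frac{\frac{1}{3} \cdot 13 \frac{1}{x \left(-10\right) + x}}{3} = \frac{\frac{13}{3} \frac{1}{- 10 x + x}}{3} = \frac{\frac{13}{3} \frac{1}{\left(-9\right) x}}{3} = \frac{\frac{13}{3} \left(- \frac{1}{9 x}\right)}{3} = \frac{\left(- \frac{13}{27}\right) \frac{1}{x}}{3} = - \frac{13}{81 x}$)
$359461 - u{\left(-500 \right)} = 359461 - - \frac{13}{81 \left(-500\right)} = 359461 - \left(- \frac{13}{81}\right) \left(- \frac{1}{500}\right) = 359461 - \frac{13}{40500} = \frac{14558170487}{40500}$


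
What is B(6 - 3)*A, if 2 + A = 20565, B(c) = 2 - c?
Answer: -20563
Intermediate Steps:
A = 20563 (A = -2 + 20565 = 20563)
B(6 - 3)*A = (2 - (6 - 3))*20563 = (2 - 1*3)*20563 = (2 - 3)*20563 = -1*20563 = -20563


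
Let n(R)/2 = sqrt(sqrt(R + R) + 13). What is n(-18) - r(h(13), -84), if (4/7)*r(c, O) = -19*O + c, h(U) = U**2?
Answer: -12355/4 + 2*sqrt(13 + 6*I) ≈ -3081.4 + 1.6235*I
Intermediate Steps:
r(c, O) = -133*O/4 + 7*c/4 (r(c, O) = 7*(-19*O + c)/4 = 7*(c - 19*O)/4 = -133*O/4 + 7*c/4)
n(R) = 2*sqrt(13 + sqrt(2)*sqrt(R)) (n(R) = 2*sqrt(sqrt(R + R) + 13) = 2*sqrt(sqrt(2*R) + 13) = 2*sqrt(sqrt(2)*sqrt(R) + 13) = 2*sqrt(13 + sqrt(2)*sqrt(R)))
n(-18) - r(h(13), -84) = 2*sqrt(13 + sqrt(2)*sqrt(-18)) - (-133/4*(-84) + (7/4)*13**2) = 2*sqrt(13 + sqrt(2)*(3*I*sqrt(2))) - (2793 + (7/4)*169) = 2*sqrt(13 + 6*I) - (2793 + 1183/4) = 2*sqrt(13 + 6*I) - 1*12355/4 = 2*sqrt(13 + 6*I) - 12355/4 = -12355/4 + 2*sqrt(13 + 6*I)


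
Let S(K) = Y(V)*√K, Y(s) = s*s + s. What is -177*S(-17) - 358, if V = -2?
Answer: -358 - 354*I*√17 ≈ -358.0 - 1459.6*I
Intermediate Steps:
Y(s) = s + s² (Y(s) = s² + s = s + s²)
S(K) = 2*√K (S(K) = (-2*(1 - 2))*√K = (-2*(-1))*√K = 2*√K)
-177*S(-17) - 358 = -354*√(-17) - 358 = -354*I*√17 - 358 = -358 - 354*I*√17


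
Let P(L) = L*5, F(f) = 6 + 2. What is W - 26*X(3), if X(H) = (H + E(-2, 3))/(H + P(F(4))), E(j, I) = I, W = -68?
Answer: -3080/43 ≈ -71.628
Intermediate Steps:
F(f) = 8
P(L) = 5*L
X(H) = (3 + H)/(40 + H) (X(H) = (H + 3)/(H + 5*8) = (3 + H)/(H + 40) = (3 + H)/(40 + H))
W - 26*X(3) = -68 - 26*(3 + 3)/(40 + 3) = -68 - 26*6/43 = -68 - 156/43 = -3080/43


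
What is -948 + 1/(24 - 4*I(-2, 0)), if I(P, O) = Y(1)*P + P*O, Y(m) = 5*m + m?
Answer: -68255/72 ≈ -947.99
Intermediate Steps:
Y(m) = 6*m
I(P, O) = 6*P + O*P (I(P, O) = (6*1)*P + P*O = 6*P + O*P)
-948 + 1/(24 - 4*I(-2, 0)) = -948 + 1/(24 - (-8)*(6 + 0)) = -948 + 1/(24 - (-8)*6) = -948 + 1/(24 - 4*(-12)) = -948 + 1/(24 + 48) = -948 + 1/72 = -68255/72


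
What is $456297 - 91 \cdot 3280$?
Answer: $157817$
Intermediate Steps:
$456297 - 91 \cdot 3280 = 456297 - 298480 = 157817$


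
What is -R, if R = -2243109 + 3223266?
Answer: -980157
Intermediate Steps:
R = 980157
-R = -1*980157 = -980157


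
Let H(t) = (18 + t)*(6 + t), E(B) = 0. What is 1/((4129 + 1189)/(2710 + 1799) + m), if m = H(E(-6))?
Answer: 4509/492290 ≈ 0.0091592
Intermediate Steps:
H(t) = (6 + t)*(18 + t)
m = 108 (m = 108 + 0**2 + 24*0 = 108 + 0 + 0 = 108)
1/((4129 + 1189)/(2710 + 1799) + m) = 1/((4129 + 1189)/(2710 + 1799) + 108) = 1/(5318/4509 + 108) = 1/(492290/4509) = 4509/492290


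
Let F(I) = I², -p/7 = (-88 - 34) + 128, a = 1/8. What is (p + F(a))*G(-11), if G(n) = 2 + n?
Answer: 24183/64 ≈ 377.86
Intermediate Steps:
a = ⅛ ≈ 0.12500
p = -42 (p = -7*((-88 - 34) + 128) = -7*(-122 + 128) = -7*6 = -42)
(p + F(a))*G(-11) = (-42 + (⅛)²)*(2 - 11) = (-42 + 1/64)*(-9) = -2687/64*(-9) = 24183/64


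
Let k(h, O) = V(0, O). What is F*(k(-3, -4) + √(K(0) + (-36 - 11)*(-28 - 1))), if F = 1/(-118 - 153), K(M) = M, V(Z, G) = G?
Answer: 4/271 - √1363/271 ≈ -0.12147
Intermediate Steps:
k(h, O) = O
F = -1/271 (F = 1/(-271) = -1/271 ≈ -0.0036900)
F*(k(-3, -4) + √(K(0) + (-36 - 11)*(-28 - 1))) = -(-4 + √(0 + (-36 - 11)*(-28 - 1)))/271 = -(-4 + √(0 - 47*(-29)))/271 = -(-4 + √(0 + 1363))/271 = -(-4 + √1363)/271 = 4/271 - √1363/271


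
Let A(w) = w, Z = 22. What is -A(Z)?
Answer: -22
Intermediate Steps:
-A(Z) = -1*22 = -22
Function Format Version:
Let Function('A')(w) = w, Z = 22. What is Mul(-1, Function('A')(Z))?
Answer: -22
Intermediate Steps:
Mul(-1, Function('A')(Z)) = Mul(-1, 22) = -22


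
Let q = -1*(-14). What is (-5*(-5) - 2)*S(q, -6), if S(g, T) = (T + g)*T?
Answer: -1104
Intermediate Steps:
q = 14
S(g, T) = T*(T + g)
(-5*(-5) - 2)*S(q, -6) = (-5*(-5) - 2)*(-6*(-6 + 14)) = (25 - 2)*(-6*8) = 23*(-48) = -1104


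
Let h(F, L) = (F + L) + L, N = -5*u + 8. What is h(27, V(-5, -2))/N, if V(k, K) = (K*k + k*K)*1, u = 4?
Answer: -67/12 ≈ -5.5833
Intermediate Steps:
N = -12 (N = -5*4 + 8 = -20 + 8 = -12)
V(k, K) = 2*K*k (V(k, K) = (K*k + K*k)*1 = (2*K*k)*1 = 2*K*k)
h(F, L) = F + 2*L
h(27, V(-5, -2))/N = (27 + 2*(2*(-2)*(-5)))/(-12) = (27 + 2*20)*(-1/12) = (27 + 40)*(-1/12) = 67*(-1/12) = -67/12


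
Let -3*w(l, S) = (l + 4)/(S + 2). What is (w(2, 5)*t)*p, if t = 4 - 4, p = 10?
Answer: 0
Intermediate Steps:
w(l, S) = -(4 + l)/(3*(2 + S)) (w(l, S) = -(l + 4)/(3*(S + 2)) = -(4 + l)/(3*(2 + S)))
t = 0
(w(2, 5)*t)*p = (((-4 - 1*2)/(3*(2 + 5)))*0)*10 = (((1/3)*(-4 - 2)/7)*0)*10 = (((1/3)*(1/7)*(-6))*0)*10 = -2/7*0*10 = 0*10 = 0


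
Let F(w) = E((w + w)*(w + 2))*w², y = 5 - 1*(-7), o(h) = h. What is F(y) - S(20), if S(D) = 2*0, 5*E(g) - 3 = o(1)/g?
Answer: 3027/35 ≈ 86.486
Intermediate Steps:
E(g) = ⅗ + 1/(5*g) (E(g) = ⅗ + (1/g)/5 = ⅗ + 1/(5*g))
S(D) = 0
y = 12 (y = 5 + 7 = 12)
F(w) = w*(1 + 6*w*(2 + w))/(10*(2 + w)) (F(w) = ((1 + 3*((w + w)*(w + 2)))/(5*(((w + w)*(w + 2)))))*w² = ((1 + 3*((2*w)*(2 + w)))/(5*(((2*w)*(2 + w)))))*w² = ((1 + 3*(2*w*(2 + w)))/(5*((2*w*(2 + w)))))*w² = ((1/(2*w*(2 + w)))*(1 + 6*w*(2 + w))/5)*w² = ((1 + 6*w*(2 + w))/(10*w*(2 + w)))*w² = w*(1 + 6*w*(2 + w))/(10*(2 + w)))
F(y) - S(20) = (⅒)*12*(1 + 6*12*(2 + 12))/(2 + 12) - 1*0 = (⅒)*12*(1 + 6*12*14)/14 + 0 = (⅒)*12*(1/14)*(1 + 1008) + 0 = (⅒)*12*(1/14)*1009 + 0 = 3027/35 + 0 = 3027/35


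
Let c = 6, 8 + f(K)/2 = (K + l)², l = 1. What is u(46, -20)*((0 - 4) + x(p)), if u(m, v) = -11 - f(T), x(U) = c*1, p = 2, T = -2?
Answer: 6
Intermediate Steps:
f(K) = -16 + 2*(1 + K)² (f(K) = -16 + 2*(K + 1)² = -16 + 2*(1 + K)²)
x(U) = 6 (x(U) = 6*1 = 6)
u(m, v) = 3 (u(m, v) = -11 - (-16 + 2*(1 - 2)²) = -11 - (-16 + 2*(-1)²) = -11 - (-16 + 2*1) = -11 - (-16 + 2) = -11 - 1*(-14) = -11 + 14 = 3)
u(46, -20)*((0 - 4) + x(p)) = 3*((0 - 4) + 6) = 3*(-4 + 6) = 3*2 = 6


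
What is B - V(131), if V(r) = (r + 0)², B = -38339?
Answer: -55500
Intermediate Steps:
V(r) = r²
B - V(131) = -38339 - 1*131² = -38339 - 1*17161 = -38339 - 17161 = -55500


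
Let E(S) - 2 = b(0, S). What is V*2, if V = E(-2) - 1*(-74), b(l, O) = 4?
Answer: 160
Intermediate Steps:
E(S) = 6 (E(S) = 2 + 4 = 6)
V = 80 (V = 6 - 1*(-74) = 6 + 74 = 80)
V*2 = 80*2 = 160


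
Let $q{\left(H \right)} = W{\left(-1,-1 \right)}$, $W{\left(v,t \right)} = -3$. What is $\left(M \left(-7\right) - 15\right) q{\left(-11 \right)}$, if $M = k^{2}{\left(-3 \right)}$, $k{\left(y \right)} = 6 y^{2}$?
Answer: $61281$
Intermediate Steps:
$q{\left(H \right)} = -3$
$M = 2916$ ($M = \left(6 \left(-3\right)^{2}\right)^{2} = \left(6 \cdot 9\right)^{2} = 54^{2} = 2916$)
$\left(M \left(-7\right) - 15\right) q{\left(-11 \right)} = \left(2916 \left(-7\right) - 15\right) \left(-3\right) = \left(-20412 - 15\right) \left(-3\right) = \left(-20427\right) \left(-3\right) = 61281$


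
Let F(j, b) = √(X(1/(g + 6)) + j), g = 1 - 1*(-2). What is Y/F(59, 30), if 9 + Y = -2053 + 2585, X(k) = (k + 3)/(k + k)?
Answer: 523*√73/73 ≈ 61.213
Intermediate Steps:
g = 3 (g = 1 + 2 = 3)
X(k) = (3 + k)/(2*k) (X(k) = (3 + k)/((2*k)) = (3 + k)*(1/(2*k)) = (3 + k)/(2*k))
F(j, b) = √(14 + j) (F(j, b) = √((3 + 1/(3 + 6))/(2*(1/(3 + 6))) + j) = √((3 + 1/9)/(2*(1/9)) + j) = √((3 + ⅑)/(2*(⅑)) + j) = √((½)*9*(28/9) + j) = √(14 + j))
Y = 523 (Y = -9 + (-2053 + 2585) = -9 + 532 = 523)
Y/F(59, 30) = 523/(√(14 + 59)) = 523/(√73) = 523*(√73/73) = 523*√73/73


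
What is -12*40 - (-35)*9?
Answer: -165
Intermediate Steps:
-12*40 - (-35)*9 = -480 - 1*(-315) = -480 + 315 = -165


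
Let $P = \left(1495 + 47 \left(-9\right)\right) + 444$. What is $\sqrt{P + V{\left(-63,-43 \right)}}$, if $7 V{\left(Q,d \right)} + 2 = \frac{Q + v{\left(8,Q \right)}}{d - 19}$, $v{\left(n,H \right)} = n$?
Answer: $\frac{5 \sqrt{11420710}}{434} \approx 38.934$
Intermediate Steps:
$P = 1516$ ($P = \left(1495 - 423\right) + 444 = 1072 + 444 = 1516$)
$V{\left(Q,d \right)} = - \frac{2}{7} + \frac{8 + Q}{7 \left(-19 + d\right)}$ ($V{\left(Q,d \right)} = - \frac{2}{7} + \frac{\left(Q + 8\right) \frac{1}{d - 19}}{7} = - \frac{2}{7} + \frac{\left(8 + Q\right) \frac{1}{-19 + d}}{7} = - \frac{2}{7} + \frac{\frac{1}{-19 + d} \left(8 + Q\right)}{7} = - \frac{2}{7} + \frac{8 + Q}{7 \left(-19 + d\right)}$)
$\sqrt{P + V{\left(-63,-43 \right)}} = \sqrt{1516 + \frac{46 - 63 - -86}{7 \left(-19 - 43\right)}} = \sqrt{1516 + \frac{46 - 63 + 86}{7 \left(-62\right)}} = \sqrt{1516 + \frac{1}{7} \left(- \frac{1}{62}\right) 69} = \sqrt{1516 - \frac{69}{434}} = \sqrt{\frac{657875}{434}} = \frac{5 \sqrt{11420710}}{434}$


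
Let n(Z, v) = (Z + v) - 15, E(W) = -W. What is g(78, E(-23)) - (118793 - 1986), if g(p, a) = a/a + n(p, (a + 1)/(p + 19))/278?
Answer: -3149784461/26966 ≈ -1.1681e+5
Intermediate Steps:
n(Z, v) = -15 + Z + v
g(p, a) = 263/278 + p/278 + (1 + a)/(278*(19 + p)) (g(p, a) = a/a + (-15 + p + (a + 1)/(p + 19))/278 = 1 + (-15 + p + (1 + a)/(19 + p))*(1/278) = 1 + (-15/278 + p/278 + (1 + a)/(278*(19 + p))) = 263/278 + p/278 + (1 + a)/(278*(19 + p)))
g(78, E(-23)) - (118793 - 1986) = (4998 - 1*(-23) + 78² + 282*78)/(278*(19 + 78)) - (118793 - 1986) = (1/278)*(4998 + 23 + 6084 + 21996)/97 - 1*116807 = (1/278)*(1/97)*33101 - 116807 = 33101/26966 - 116807 = -3149784461/26966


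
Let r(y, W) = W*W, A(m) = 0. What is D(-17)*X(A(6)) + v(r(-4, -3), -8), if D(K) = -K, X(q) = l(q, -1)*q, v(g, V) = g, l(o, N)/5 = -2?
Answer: 9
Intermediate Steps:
l(o, N) = -10 (l(o, N) = 5*(-2) = -10)
r(y, W) = W²
X(q) = -10*q
D(-17)*X(A(6)) + v(r(-4, -3), -8) = (-1*(-17))*(-10*0) + (-3)² = 17*0 + 9 = 0 + 9 = 9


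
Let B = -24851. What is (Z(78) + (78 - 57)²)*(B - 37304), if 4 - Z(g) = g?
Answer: -22810885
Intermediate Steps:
Z(g) = 4 - g
(Z(78) + (78 - 57)²)*(B - 37304) = ((4 - 1*78) + (78 - 57)²)*(-24851 - 37304) = ((4 - 78) + 21²)*(-62155) = (-74 + 441)*(-62155) = 367*(-62155) = -22810885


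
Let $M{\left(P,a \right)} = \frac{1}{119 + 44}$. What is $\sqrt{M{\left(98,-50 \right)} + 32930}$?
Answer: $\frac{3 \sqrt{97213037}}{163} \approx 181.47$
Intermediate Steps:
$M{\left(P,a \right)} = \frac{1}{163}$
$\sqrt{M{\left(98,-50 \right)} + 32930} = \sqrt{\frac{1}{163} + 32930} = \sqrt{\frac{5367591}{163}} = \frac{3 \sqrt{97213037}}{163}$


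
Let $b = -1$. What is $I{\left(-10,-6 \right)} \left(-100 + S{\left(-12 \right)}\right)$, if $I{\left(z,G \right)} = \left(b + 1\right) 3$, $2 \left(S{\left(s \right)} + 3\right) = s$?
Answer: $0$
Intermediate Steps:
$S{\left(s \right)} = -3 + \frac{s}{2}$
$I{\left(z,G \right)} = 0$ ($I{\left(z,G \right)} = \left(-1 + 1\right) 3 = 0 \cdot 3 = 0$)
$I{\left(-10,-6 \right)} \left(-100 + S{\left(-12 \right)}\right) = 0 \left(-100 + \left(-3 + \frac{1}{2} \left(-12\right)\right)\right) = 0 \left(-100 - 9\right) = 0 \left(-109\right) = 0$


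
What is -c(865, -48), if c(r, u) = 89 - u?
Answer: -137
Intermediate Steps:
-c(865, -48) = -(89 - 1*(-48)) = -(89 + 48) = -1*137 = -137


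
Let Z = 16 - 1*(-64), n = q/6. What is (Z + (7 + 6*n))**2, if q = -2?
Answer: 7225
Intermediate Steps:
n = -1/3 (n = -2/6 = -2*1/6 = -1/3 ≈ -0.33333)
Z = 80 (Z = 16 + 64 = 80)
(Z + (7 + 6*n))**2 = (80 + (7 + 6*(-1/3)))**2 = (80 + (7 - 2))**2 = (80 + 5)**2 = 85**2 = 7225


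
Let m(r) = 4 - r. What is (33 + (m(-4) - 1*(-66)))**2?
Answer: 11449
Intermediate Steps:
(33 + (m(-4) - 1*(-66)))**2 = (33 + ((4 - 1*(-4)) - 1*(-66)))**2 = (33 + ((4 + 4) + 66))**2 = (33 + (8 + 66))**2 = (33 + 74)**2 = 107**2 = 11449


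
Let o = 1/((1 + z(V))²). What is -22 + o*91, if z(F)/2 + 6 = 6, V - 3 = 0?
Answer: 69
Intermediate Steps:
V = 3 (V = 3 + 0 = 3)
z(F) = 0 (z(F) = -12 + 2*6 = -12 + 12 = 0)
o = 1 (o = 1/((1 + 0)²) = 1/(1²) = 1/1 = 1)
-22 + o*91 = -22 + 1*91 = -22 + 91 = 69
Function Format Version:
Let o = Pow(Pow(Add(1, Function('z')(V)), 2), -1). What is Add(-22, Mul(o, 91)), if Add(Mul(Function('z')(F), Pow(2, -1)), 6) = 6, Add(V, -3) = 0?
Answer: 69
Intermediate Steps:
V = 3 (V = Add(3, 0) = 3)
Function('z')(F) = 0 (Function('z')(F) = Add(-12, Mul(2, 6)) = Add(-12, 12) = 0)
o = 1 (o = Pow(Pow(Add(1, 0), 2), -1) = Pow(Pow(1, 2), -1) = Pow(1, -1) = 1)
Add(-22, Mul(o, 91)) = Add(-22, Mul(1, 91)) = Add(-22, 91) = 69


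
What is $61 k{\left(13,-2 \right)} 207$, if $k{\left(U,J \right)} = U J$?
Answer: $-328302$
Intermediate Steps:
$k{\left(U,J \right)} = J U$
$61 k{\left(13,-2 \right)} 207 = 61 \left(\left(-2\right) 13\right) 207 = 61 \left(-26\right) 207 = \left(-1586\right) 207 = -328302$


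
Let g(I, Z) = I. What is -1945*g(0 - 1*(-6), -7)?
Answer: -11670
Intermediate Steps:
-1945*g(0 - 1*(-6), -7) = -1945*(0 - 1*(-6)) = -1945*(0 + 6) = -1945*6 = -11670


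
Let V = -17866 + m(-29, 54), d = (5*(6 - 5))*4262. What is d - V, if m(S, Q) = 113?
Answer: 39063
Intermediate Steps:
d = 21310 (d = (5*1)*4262 = 5*4262 = 21310)
V = -17753 (V = -17866 + 113 = -17753)
d - V = 21310 - 1*(-17753) = 21310 + 17753 = 39063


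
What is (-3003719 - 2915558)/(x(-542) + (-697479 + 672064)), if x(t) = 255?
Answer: 5919277/25160 ≈ 235.27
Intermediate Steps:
(-3003719 - 2915558)/(x(-542) + (-697479 + 672064)) = (-3003719 - 2915558)/(255 + (-697479 + 672064)) = -5919277/(255 - 25415) = -5919277/(-25160) = -5919277*(-1/25160) = 5919277/25160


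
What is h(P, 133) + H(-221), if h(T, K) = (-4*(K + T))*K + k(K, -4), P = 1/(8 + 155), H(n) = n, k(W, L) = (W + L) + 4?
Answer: -11548104/163 ≈ -70847.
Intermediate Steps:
k(W, L) = 4 + L + W (k(W, L) = (L + W) + 4 = 4 + L + W)
P = 1/163 ≈ 0.0061350
h(T, K) = K + K*(-4*K - 4*T) (h(T, K) = (-4*(K + T))*K + (4 - 4 + K) = (-4*K - 4*T)*K + K = K*(-4*K - 4*T) + K = K + K*(-4*K - 4*T))
h(P, 133) + H(-221) = 133*(1 - 4*133 - 4*1/163) - 221 = 133*(1 - 532 - 4/163) - 221 = 133*(-86557/163) - 221 = -11512081/163 - 221 = -11548104/163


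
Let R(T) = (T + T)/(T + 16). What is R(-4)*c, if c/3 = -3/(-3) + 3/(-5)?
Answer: -4/5 ≈ -0.80000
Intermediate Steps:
R(T) = 2*T/(16 + T) (R(T) = (2*T)/(16 + T) = 2*T/(16 + T))
c = 6/5 (c = 3*(-3/(-3) + 3/(-5)) = 3*(-3*(-1/3) + 3*(-1/5)) = 3*(1 - 3/5) = 3*(2/5) = 6/5 ≈ 1.2000)
R(-4)*c = (2*(-4)/(16 - 4))*(6/5) = (2*(-4)/12)*(6/5) = (2*(-4)*(1/12))*(6/5) = -2/3*6/5 = -4/5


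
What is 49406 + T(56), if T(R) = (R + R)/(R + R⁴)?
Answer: 8676533504/175617 ≈ 49406.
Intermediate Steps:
T(R) = 2*R/(R + R⁴) (T(R) = (2*R)/(R + R⁴) = 2*R/(R + R⁴))
49406 + T(56) = 49406 + 2/(1 + 56³) = 49406 + 2/(1 + 175616) = 49406 + 2/175617 = 8676533504/175617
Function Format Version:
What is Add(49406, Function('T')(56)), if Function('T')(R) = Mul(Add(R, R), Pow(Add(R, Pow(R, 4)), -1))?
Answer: Rational(8676533504, 175617) ≈ 49406.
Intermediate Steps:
Function('T')(R) = Mul(2, R, Pow(Add(R, Pow(R, 4)), -1)) (Function('T')(R) = Mul(Mul(2, R), Pow(Add(R, Pow(R, 4)), -1)) = Mul(2, R, Pow(Add(R, Pow(R, 4)), -1)))
Add(49406, Function('T')(56)) = Add(49406, Mul(2, Pow(Add(1, Pow(56, 3)), -1))) = Add(49406, Mul(2, Pow(Add(1, 175616), -1))) = Add(49406, Mul(2, Pow(175617, -1))) = Add(49406, Mul(2, Rational(1, 175617))) = Add(49406, Rational(2, 175617)) = Rational(8676533504, 175617)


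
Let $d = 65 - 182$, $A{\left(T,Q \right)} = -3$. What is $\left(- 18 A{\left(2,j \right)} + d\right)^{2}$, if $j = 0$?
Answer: $3969$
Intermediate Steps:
$d = -117$ ($d = 65 - 182 = -117$)
$\left(- 18 A{\left(2,j \right)} + d\right)^{2} = \left(\left(-18\right) \left(-3\right) - 117\right)^{2} = \left(54 - 117\right)^{2} = \left(-63\right)^{2} = 3969$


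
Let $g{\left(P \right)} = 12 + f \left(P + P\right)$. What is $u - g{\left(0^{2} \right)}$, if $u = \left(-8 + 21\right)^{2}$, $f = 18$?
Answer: $157$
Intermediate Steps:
$u = 169$ ($u = 13^{2} = 169$)
$g{\left(P \right)} = 12 + 36 P$ ($g{\left(P \right)} = 12 + 18 \left(P + P\right) = 12 + 18 \cdot 2 P = 12 + 36 P$)
$u - g{\left(0^{2} \right)} = 169 - \left(12 + 36 \cdot 0^{2}\right) = 169 - \left(12 + 36 \cdot 0\right) = 169 - \left(12 + 0\right) = 169 - 12 = 157$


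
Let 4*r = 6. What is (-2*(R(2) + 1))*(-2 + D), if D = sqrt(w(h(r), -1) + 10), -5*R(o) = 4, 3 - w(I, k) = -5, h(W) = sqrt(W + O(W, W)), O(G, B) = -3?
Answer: 4/5 - 6*sqrt(2)/5 ≈ -0.89706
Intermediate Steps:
r = 3/2 (r = (1/4)*6 = 3/2 ≈ 1.5000)
h(W) = sqrt(-3 + W) (h(W) = sqrt(W - 3) = sqrt(-3 + W))
w(I, k) = 8 (w(I, k) = 3 - 1*(-5) = 3 + 5 = 8)
R(o) = -4/5 (R(o) = -1/5*4 = -4/5)
D = 3*sqrt(2) (D = sqrt(8 + 10) = sqrt(18) = 3*sqrt(2) ≈ 4.2426)
(-2*(R(2) + 1))*(-2 + D) = (-2*(-4/5 + 1))*(-2 + 3*sqrt(2)) = (-2*1/5)*(-2 + 3*sqrt(2)) = -2*(-2 + 3*sqrt(2))/5 = 4/5 - 6*sqrt(2)/5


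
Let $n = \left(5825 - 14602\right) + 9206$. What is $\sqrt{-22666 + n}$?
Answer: $i \sqrt{22237} \approx 149.12 i$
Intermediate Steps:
$n = 429$ ($n = -8777 + 9206 = 429$)
$\sqrt{-22666 + n} = \sqrt{-22666 + 429} = \sqrt{-22237} = i \sqrt{22237}$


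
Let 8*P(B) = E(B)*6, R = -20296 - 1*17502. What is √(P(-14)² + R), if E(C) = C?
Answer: I*√150751/2 ≈ 194.13*I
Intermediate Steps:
R = -37798 (R = -20296 - 17502 = -37798)
P(B) = 3*B/4 (P(B) = (B*6)/8 = (6*B)/8 = 3*B/4)
√(P(-14)² + R) = √(((¾)*(-14))² - 37798) = √((-21/2)² - 37798) = √(441/4 - 37798) = √(-150751/4) = I*√150751/2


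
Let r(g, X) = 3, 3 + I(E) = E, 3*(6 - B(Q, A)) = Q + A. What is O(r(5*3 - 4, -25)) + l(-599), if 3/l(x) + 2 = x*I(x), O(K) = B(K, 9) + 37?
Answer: 14063247/360596 ≈ 39.000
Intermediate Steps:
B(Q, A) = 6 - A/3 - Q/3 (B(Q, A) = 6 - (Q + A)/3 = 6 - (A + Q)/3 = 6 + (-A/3 - Q/3) = 6 - A/3 - Q/3)
I(E) = -3 + E
O(K) = 40 - K/3 (O(K) = (6 - 1/3*9 - K/3) + 37 = (6 - 3 - K/3) + 37 = (3 - K/3) + 37 = 40 - K/3)
l(x) = 3/(-2 + x*(-3 + x))
O(r(5*3 - 4, -25)) + l(-599) = (40 - 1/3*3) + 3/(-2 - 599*(-3 - 599)) = (40 - 1) + 3/(-2 - 599*(-602)) = 39 + 3/(-2 + 360598) = 39 + 3/360596 = 14063247/360596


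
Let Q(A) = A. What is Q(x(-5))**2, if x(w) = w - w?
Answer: 0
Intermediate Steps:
x(w) = 0
Q(x(-5))**2 = 0**2 = 0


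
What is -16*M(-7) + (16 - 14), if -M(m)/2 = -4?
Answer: -126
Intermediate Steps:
M(m) = 8 (M(m) = -2*(-4) = 8)
-16*M(-7) + (16 - 14) = -16*8 + (16 - 14) = -128 + 2 = -126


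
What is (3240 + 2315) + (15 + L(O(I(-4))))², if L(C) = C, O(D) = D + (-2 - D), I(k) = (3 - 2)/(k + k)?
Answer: 5724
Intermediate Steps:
I(k) = 1/(2*k)
O(D) = -2
(3240 + 2315) + (15 + L(O(I(-4))))² = (3240 + 2315) + (15 - 2)² = 5555 + 13² = 5555 + 169 = 5724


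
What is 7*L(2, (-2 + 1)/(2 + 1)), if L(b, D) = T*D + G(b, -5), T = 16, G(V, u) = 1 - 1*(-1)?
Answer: -70/3 ≈ -23.333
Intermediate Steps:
G(V, u) = 2 (G(V, u) = 1 + 1 = 2)
L(b, D) = 2 + 16*D (L(b, D) = 16*D + 2 = 2 + 16*D)
7*L(2, (-2 + 1)/(2 + 1)) = 7*(2 + 16*((-2 + 1)/(2 + 1))) = 7*(2 + 16*(-1/3)) = 7*(2 + 16*(-1*⅓)) = 7*(2 + 16*(-⅓)) = 7*(2 - 16/3) = 7*(-10/3) = -70/3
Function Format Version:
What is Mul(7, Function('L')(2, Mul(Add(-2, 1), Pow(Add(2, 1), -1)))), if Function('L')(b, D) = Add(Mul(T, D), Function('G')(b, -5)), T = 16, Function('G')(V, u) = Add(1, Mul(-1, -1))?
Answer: Rational(-70, 3) ≈ -23.333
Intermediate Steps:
Function('G')(V, u) = 2 (Function('G')(V, u) = Add(1, 1) = 2)
Function('L')(b, D) = Add(2, Mul(16, D)) (Function('L')(b, D) = Add(Mul(16, D), 2) = Add(2, Mul(16, D)))
Mul(7, Function('L')(2, Mul(Add(-2, 1), Pow(Add(2, 1), -1)))) = Mul(7, Add(2, Mul(16, Mul(Add(-2, 1), Pow(Add(2, 1), -1))))) = Mul(7, Add(2, Mul(16, Mul(-1, Pow(3, -1))))) = Mul(7, Add(2, Mul(16, Mul(-1, Rational(1, 3))))) = Mul(7, Add(2, Mul(16, Rational(-1, 3)))) = Mul(7, Add(2, Rational(-16, 3))) = Mul(7, Rational(-10, 3)) = Rational(-70, 3)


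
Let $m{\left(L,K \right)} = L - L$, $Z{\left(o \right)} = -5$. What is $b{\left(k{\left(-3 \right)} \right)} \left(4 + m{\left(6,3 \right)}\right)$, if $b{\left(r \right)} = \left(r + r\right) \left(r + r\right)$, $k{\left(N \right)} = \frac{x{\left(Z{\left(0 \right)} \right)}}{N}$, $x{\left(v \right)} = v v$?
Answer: $\frac{10000}{9} \approx 1111.1$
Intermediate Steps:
$x{\left(v \right)} = v^{2}$
$m{\left(L,K \right)} = 0$
$k{\left(N \right)} = \frac{25}{N}$ ($k{\left(N \right)} = \frac{\left(-5\right)^{2}}{N} = \frac{25}{N}$)
$b{\left(r \right)} = 4 r^{2}$ ($b{\left(r \right)} = 2 r 2 r = 4 r^{2}$)
$b{\left(k{\left(-3 \right)} \right)} \left(4 + m{\left(6,3 \right)}\right) = 4 \left(\frac{25}{-3}\right)^{2} \left(4 + 0\right) = 4 \left(25 \left(- \frac{1}{3}\right)\right)^{2} \cdot 4 = 4 \left(- \frac{25}{3}\right)^{2} \cdot 4 = 4 \cdot \frac{625}{9} \cdot 4 = \frac{2500}{9} \cdot 4 = \frac{10000}{9}$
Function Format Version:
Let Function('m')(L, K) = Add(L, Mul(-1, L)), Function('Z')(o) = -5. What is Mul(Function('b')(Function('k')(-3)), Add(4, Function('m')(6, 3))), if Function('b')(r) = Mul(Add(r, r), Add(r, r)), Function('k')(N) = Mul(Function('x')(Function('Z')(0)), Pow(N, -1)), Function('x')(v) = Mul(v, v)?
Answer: Rational(10000, 9) ≈ 1111.1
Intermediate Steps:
Function('x')(v) = Pow(v, 2)
Function('m')(L, K) = 0
Function('k')(N) = Mul(25, Pow(N, -1)) (Function('k')(N) = Mul(Pow(-5, 2), Pow(N, -1)) = Mul(25, Pow(N, -1)))
Function('b')(r) = Mul(4, Pow(r, 2)) (Function('b')(r) = Mul(Mul(2, r), Mul(2, r)) = Mul(4, Pow(r, 2)))
Mul(Function('b')(Function('k')(-3)), Add(4, Function('m')(6, 3))) = Mul(Mul(4, Pow(Mul(25, Pow(-3, -1)), 2)), Add(4, 0)) = Mul(Mul(4, Pow(Mul(25, Rational(-1, 3)), 2)), 4) = Mul(Mul(4, Pow(Rational(-25, 3), 2)), 4) = Mul(Mul(4, Rational(625, 9)), 4) = Mul(Rational(2500, 9), 4) = Rational(10000, 9)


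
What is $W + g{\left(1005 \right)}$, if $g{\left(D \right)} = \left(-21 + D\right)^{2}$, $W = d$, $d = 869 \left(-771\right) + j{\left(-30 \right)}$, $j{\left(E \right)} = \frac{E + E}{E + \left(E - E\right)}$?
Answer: $298259$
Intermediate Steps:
$j{\left(E \right)} = 2$ ($j{\left(E \right)} = \frac{2 E}{E + 0} = \frac{2 E}{E} = 2$)
$d = -669997$ ($d = 869 \left(-771\right) + 2 = -669999 + 2 = -669997$)
$W = -669997$
$W + g{\left(1005 \right)} = -669997 + \left(-21 + 1005\right)^{2} = -669997 + 984^{2} = -669997 + 968256 = 298259$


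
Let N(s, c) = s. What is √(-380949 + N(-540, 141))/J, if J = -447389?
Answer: -I*√381489/447389 ≈ -0.0013806*I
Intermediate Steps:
√(-380949 + N(-540, 141))/J = √(-380949 - 540)/(-447389) = √(-381489)*(-1/447389) = (I*√381489)*(-1/447389) = -I*√381489/447389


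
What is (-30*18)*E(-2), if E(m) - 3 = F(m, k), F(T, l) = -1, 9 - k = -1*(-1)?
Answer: -1080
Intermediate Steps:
k = 8 (k = 9 - (-1)*(-1) = 9 - 1*1 = 9 - 1 = 8)
E(m) = 2 (E(m) = 3 - 1 = 2)
(-30*18)*E(-2) = -30*18*2 = -540*2 = -1080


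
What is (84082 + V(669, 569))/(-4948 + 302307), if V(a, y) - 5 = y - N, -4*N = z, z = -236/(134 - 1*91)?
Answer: 3640149/12786437 ≈ 0.28469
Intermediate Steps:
z = -236/43 (z = -236/(134 - 91) = -236/43 ≈ -5.4884)
N = 59/43 (N = -¼*(-236/43) = 59/43 ≈ 1.3721)
V(a, y) = 156/43 + y (V(a, y) = 5 + (y - 1*59/43) = 5 + (y - 59/43) = 5 + (-59/43 + y) = 156/43 + y)
(84082 + V(669, 569))/(-4948 + 302307) = (84082 + (156/43 + 569))/(-4948 + 302307) = (84082 + 24623/43)/297359 = (3640149/43)*(1/297359) = 3640149/12786437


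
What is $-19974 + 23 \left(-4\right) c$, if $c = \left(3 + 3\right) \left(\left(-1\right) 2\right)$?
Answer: $-18870$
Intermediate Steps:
$c = -12$ ($c = 6 \left(-2\right) = -12$)
$-19974 + 23 \left(-4\right) c = -19974 + 23 \left(-4\right) \left(-12\right) = -19974 - -1104 = -19974 + 1104 = -18870$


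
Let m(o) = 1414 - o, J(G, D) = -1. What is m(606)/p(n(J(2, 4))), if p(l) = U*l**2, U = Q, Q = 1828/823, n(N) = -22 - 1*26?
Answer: 83123/526464 ≈ 0.15789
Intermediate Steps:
n(N) = -48 (n(N) = -22 - 26 = -48)
Q = 1828/823 (Q = 1828*(1/823) = 1828/823 ≈ 2.2211)
U = 1828/823 ≈ 2.2211
p(l) = 1828*l**2/823
m(606)/p(n(J(2, 4))) = (1414 - 1*606)/(((1828/823)*(-48)**2)) = (1414 - 606)/(((1828/823)*2304)) = 808/(4211712/823) = 808*(823/4211712) = 83123/526464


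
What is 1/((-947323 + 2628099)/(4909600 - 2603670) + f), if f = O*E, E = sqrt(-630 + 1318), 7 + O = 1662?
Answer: -242234487605/626262908557516569864 + 2200038321977375*sqrt(43)/626262908557516569864 ≈ 2.3036e-5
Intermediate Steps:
O = 1655 (O = -7 + 1662 = 1655)
E = 4*sqrt(43) (E = sqrt(688) = 4*sqrt(43) ≈ 26.230)
f = 6620*sqrt(43) (f = 1655*(4*sqrt(43)) = 6620*sqrt(43) ≈ 43410.)
1/((-947323 + 2628099)/(4909600 - 2603670) + f) = 1/((-947323 + 2628099)/(4909600 - 2603670) + 6620*sqrt(43)) = 1/(1680776/2305930 + 6620*sqrt(43)) = 1/(1680776*(1/2305930) + 6620*sqrt(43)) = 1/(840388/1152965 + 6620*sqrt(43))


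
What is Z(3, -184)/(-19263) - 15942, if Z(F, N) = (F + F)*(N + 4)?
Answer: -102363222/6421 ≈ -15942.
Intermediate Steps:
Z(F, N) = 2*F*(4 + N) (Z(F, N) = (2*F)*(4 + N) = 2*F*(4 + N))
Z(3, -184)/(-19263) - 15942 = (2*3*(4 - 184))/(-19263) - 15942 = (2*3*(-180))*(-1/19263) - 15942 = -1080*(-1/19263) - 15942 = 360/6421 - 15942 = -102363222/6421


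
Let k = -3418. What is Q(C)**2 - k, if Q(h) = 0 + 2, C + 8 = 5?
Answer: 3422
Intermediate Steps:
C = -3 (C = -8 + 5 = -3)
Q(h) = 2
Q(C)**2 - k = 2**2 - 1*(-3418) = 4 + 3418 = 3422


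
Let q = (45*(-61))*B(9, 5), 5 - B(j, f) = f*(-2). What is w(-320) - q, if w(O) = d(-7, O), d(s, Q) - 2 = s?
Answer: 41170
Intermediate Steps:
d(s, Q) = 2 + s
B(j, f) = 5 + 2*f (B(j, f) = 5 - f*(-2) = 5 - (-2)*f = 5 + 2*f)
w(O) = -5 (w(O) = 2 - 7 = -5)
q = -41175 (q = (45*(-61))*(5 + 2*5) = -2745*(5 + 10) = -2745*15 = -41175)
w(-320) - q = -5 - 1*(-41175) = -5 + 41175 = 41170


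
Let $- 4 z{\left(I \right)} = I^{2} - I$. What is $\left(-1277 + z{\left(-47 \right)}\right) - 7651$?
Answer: $-9492$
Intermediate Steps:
$z{\left(I \right)} = - \frac{I^{2}}{4} + \frac{I}{4}$ ($z{\left(I \right)} = - \frac{I^{2} - I}{4} = - \frac{I^{2}}{4} + \frac{I}{4}$)
$\left(-1277 + z{\left(-47 \right)}\right) - 7651 = \left(-1277 + \frac{1}{4} \left(-47\right) \left(1 - -47\right)\right) - 7651 = \left(-1277 + \frac{1}{4} \left(-47\right) \left(1 + 47\right)\right) - 7651 = \left(-1277 + \frac{1}{4} \left(-47\right) 48\right) - 7651 = \left(-1277 - 564\right) - 7651 = -1841 - 7651 = -9492$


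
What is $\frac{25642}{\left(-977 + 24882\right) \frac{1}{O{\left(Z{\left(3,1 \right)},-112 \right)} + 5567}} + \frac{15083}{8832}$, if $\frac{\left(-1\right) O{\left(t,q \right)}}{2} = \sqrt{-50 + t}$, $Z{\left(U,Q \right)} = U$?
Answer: $\frac{1261119850763}{211128960} - \frac{51284 i \sqrt{47}}{23905} \approx 5973.2 - 14.708 i$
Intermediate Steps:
$O{\left(t,q \right)} = - 2 \sqrt{-50 + t}$
$\frac{25642}{\left(-977 + 24882\right) \frac{1}{O{\left(Z{\left(3,1 \right)},-112 \right)} + 5567}} + \frac{15083}{8832} = \frac{25642}{\left(-977 + 24882\right) \frac{1}{- 2 \sqrt{-50 + 3} + 5567}} + \frac{15083}{8832} = \frac{25642}{23905 \frac{1}{- 2 \sqrt{-47} + 5567}} + 15083 \cdot \frac{1}{8832} = \frac{25642}{23905 \frac{1}{- 2 i \sqrt{47} + 5567}} + \frac{15083}{8832} = \frac{25642}{23905 \frac{1}{5567 - 2 i \sqrt{47}}} + \frac{15083}{8832} = 25642 \left(\frac{5567}{23905} - \frac{2 i \sqrt{47}}{23905}\right) + \frac{15083}{8832} = \left(\frac{142749014}{23905} - \frac{51284 i \sqrt{47}}{23905}\right) + \frac{15083}{8832} = \frac{1261119850763}{211128960} - \frac{51284 i \sqrt{47}}{23905}$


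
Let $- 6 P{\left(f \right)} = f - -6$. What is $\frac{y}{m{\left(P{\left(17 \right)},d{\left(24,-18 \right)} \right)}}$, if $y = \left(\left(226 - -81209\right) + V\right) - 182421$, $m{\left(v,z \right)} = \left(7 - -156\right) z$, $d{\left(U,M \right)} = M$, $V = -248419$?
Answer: $\frac{349405}{2934} \approx 119.09$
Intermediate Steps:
$P{\left(f \right)} = -1 - \frac{f}{6}$ ($P{\left(f \right)} = - \frac{f - -6}{6} = - \frac{f + 6}{6} = - \frac{6 + f}{6} = -1 - \frac{f}{6}$)
$m{\left(v,z \right)} = 163 z$ ($m{\left(v,z \right)} = \left(7 + 156\right) z = 163 z$)
$y = -349405$ ($y = \left(\left(226 - -81209\right) - 248419\right) - 182421 = \left(\left(226 + 81209\right) - 248419\right) - 182421 = \left(81435 - 248419\right) - 182421 = -166984 - 182421 = -349405$)
$\frac{y}{m{\left(P{\left(17 \right)},d{\left(24,-18 \right)} \right)}} = - \frac{349405}{163 \left(-18\right)} = - \frac{349405}{-2934} = \left(-349405\right) \left(- \frac{1}{2934}\right) = \frac{349405}{2934}$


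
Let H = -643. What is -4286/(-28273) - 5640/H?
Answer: 162215618/18179539 ≈ 8.9230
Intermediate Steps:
-4286/(-28273) - 5640/H = -4286/(-28273) - 5640/(-643) = -4286*(-1/28273) - 5640*(-1/643) = 4286/28273 + 5640/643 = 162215618/18179539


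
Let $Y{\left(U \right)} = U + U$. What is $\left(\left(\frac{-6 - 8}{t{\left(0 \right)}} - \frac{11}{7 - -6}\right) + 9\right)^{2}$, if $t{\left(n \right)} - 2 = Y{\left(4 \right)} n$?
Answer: $\frac{225}{169} \approx 1.3314$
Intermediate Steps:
$Y{\left(U \right)} = 2 U$
$t{\left(n \right)} = 2 + 8 n$ ($t{\left(n \right)} = 2 + 2 \cdot 4 n = 2 + 8 n$)
$\left(\left(\frac{-6 - 8}{t{\left(0 \right)}} - \frac{11}{7 - -6}\right) + 9\right)^{2} = \left(\left(\frac{-6 - 8}{2 + 8 \cdot 0} - \frac{11}{7 - -6}\right) + 9\right)^{2} = \left(\left(- \frac{14}{2 + 0} - \frac{11}{7 + 6}\right) + 9\right)^{2} = \left(\left(- \frac{14}{2} - \frac{11}{13}\right) + 9\right)^{2} = \left(\left(\left(-14\right) \frac{1}{2} - \frac{11}{13}\right) + 9\right)^{2} = \left(\left(-7 - \frac{11}{13}\right) + 9\right)^{2} = \left(- \frac{102}{13} + 9\right)^{2} = \left(\frac{15}{13}\right)^{2} = \frac{225}{169}$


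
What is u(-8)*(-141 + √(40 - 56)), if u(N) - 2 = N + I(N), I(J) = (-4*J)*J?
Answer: 36942 - 1048*I ≈ 36942.0 - 1048.0*I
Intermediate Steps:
I(J) = -4*J²
u(N) = 2 + N - 4*N² (u(N) = 2 + (N - 4*N²) = 2 + N - 4*N²)
u(-8)*(-141 + √(40 - 56)) = (2 - 8 - 4*(-8)²)*(-141 + √(40 - 56)) = (2 - 8 - 4*64)*(-141 + √(-16)) = (2 - 8 - 256)*(-141 + 4*I) = -262*(-141 + 4*I) = 36942 - 1048*I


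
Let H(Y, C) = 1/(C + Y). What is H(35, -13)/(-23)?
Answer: -1/506 ≈ -0.0019763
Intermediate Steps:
H(35, -13)/(-23) = 1/((-13 + 35)*(-23)) = -1/23/22 = (1/22)*(-1/23) = -1/506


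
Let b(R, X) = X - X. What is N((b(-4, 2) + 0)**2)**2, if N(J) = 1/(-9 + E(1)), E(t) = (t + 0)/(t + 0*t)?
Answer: 1/64 ≈ 0.015625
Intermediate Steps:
b(R, X) = 0
E(t) = 1 (E(t) = t/(t + 0) = t/t = 1)
N(J) = -1/8 (N(J) = 1/(-9 + 1) = 1/(-8) = -1/8)
N((b(-4, 2) + 0)**2)**2 = (-1/8)**2 = 1/64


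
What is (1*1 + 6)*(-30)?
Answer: -210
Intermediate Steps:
(1*1 + 6)*(-30) = (1 + 6)*(-30) = 7*(-30) = -210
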